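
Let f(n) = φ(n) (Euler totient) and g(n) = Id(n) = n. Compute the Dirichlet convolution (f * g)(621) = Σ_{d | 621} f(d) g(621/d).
(φ * Id)(621) = 3645

Divisors of 621: [1, 3, 9, 23, 27, 69, 207, 621]. For each d | 621:
  d = 1: φ(1) · Id(621/1) = 1 · 621 = 621
  d = 3: φ(3) · Id(621/3) = 2 · 207 = 414
  d = 9: φ(9) · Id(621/9) = 6 · 69 = 414
  d = 23: φ(23) · Id(621/23) = 22 · 27 = 594
  d = 27: φ(27) · Id(621/27) = 18 · 23 = 414
  d = 69: φ(69) · Id(621/69) = 44 · 9 = 396
  d = 207: φ(207) · Id(621/207) = 132 · 3 = 396
  d = 621: φ(621) · Id(621/621) = 396 · 1 = 396
Summing: (φ * Id)(621) = 621 + 414 + 414 + 594 + 414 + 396 + 396 + 396 = 3645.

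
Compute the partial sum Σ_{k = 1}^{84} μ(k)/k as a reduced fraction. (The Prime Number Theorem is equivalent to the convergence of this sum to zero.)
Σ μ(k)/k = -223590076836035175208867029720/8902150522975861711854133933093

Values of μ(k) for 1 ≤ k ≤ 84: μ(1) = 1, μ(2) = -1, μ(3) = -1, μ(5) = -1, μ(6) = 1, μ(7) = -1, μ(10) = 1, μ(11) = -1, μ(13) = -1, μ(14) = 1, μ(15) = 1, μ(17) = -1, μ(19) = -1, μ(21) = 1, μ(22) = 1, μ(23) = -1, μ(26) = 1, μ(29) = -1, μ(30) = -1, μ(31) = -1, μ(33) = 1, μ(34) = 1, μ(35) = 1, μ(37) = -1, μ(38) = 1, μ(39) = 1, μ(41) = -1, μ(42) = -1, μ(43) = -1, μ(46) = 1, μ(47) = -1, μ(51) = 1, μ(53) = -1, μ(55) = 1, μ(57) = 1, μ(58) = 1, μ(59) = -1, μ(61) = -1, μ(62) = 1, μ(65) = 1, μ(66) = -1, μ(67) = -1, μ(69) = 1, μ(70) = -1, μ(71) = -1, μ(73) = -1, μ(74) = 1, μ(77) = 1, μ(78) = -1, μ(79) = -1, μ(82) = 1, μ(83) = -1, with μ = 0 on non-squarefree integers. Summing μ(k)/k for k where μ(k) ≠ 0 gives -223590076836035175208867029720/8902150522975861711854133933093 ≈ -0.0251. (PNT ⟺ this sum → 0 as n → ∞.)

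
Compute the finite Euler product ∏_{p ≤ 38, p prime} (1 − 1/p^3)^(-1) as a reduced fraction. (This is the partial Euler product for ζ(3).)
∏ = 10604865228312139577609245/8822952261265821355966464

The primes p ≤ 38 are [2, 3, 5, 7, 11, 13, 17, 19, 23, 29, 31, 37]. For each prime, (1 − 1/p^3)^(-1) = p^3 / (p^3 − 1). The product is (1 − 1/2^3)^(-1), (1 − 1/3^3)^(-1), (1 − 1/5^3)^(-1), (1 − 1/7^3)^(-1), (1 − 1/11^3)^(-1), (1 − 1/13^3)^(-1), (1 − 1/17^3)^(-1), (1 − 1/19^3)^(-1), (1 − 1/23^3)^(-1), (1 − 1/29^3)^(-1), (1 − 1/31^3)^(-1), (1 − 1/37^3)^(-1) = ∏ p^3 / (p^3 − 1) = 10604865228312139577609245/8822952261265821355966464.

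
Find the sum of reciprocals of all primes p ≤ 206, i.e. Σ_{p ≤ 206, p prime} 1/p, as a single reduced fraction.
Σ 1/p = 15202313841027497739047080375538859939135227730139536997746371469607707132833646367/7799922041683461553249199106329813876687996789903550945093032474868511536164700810

π(206) = 46, so the primes ≤ 206 are [2, 3, 5, 7, 11, 13, 17, 19, 23, 29, 31, 37, 41, 43, 47, 53, 59, 61, 67, 71, 73, 79, 83, 89, 97, 101, 103, 107, 109, 113, 127, 131, 137, 139, 149, 151, 157, 163, 167, 173, 179, 181, 191, 193, 197, 199]. Summing 1/p over these primes: 15202313841027497739047080375538859939135227730139536997746371469607707132833646367/7799922041683461553249199106329813876687996789903550945093032474868511536164700810 ≈ 1.9490. Mertens estimate ln ln(206) + 0.2615 ≈ 1.9344.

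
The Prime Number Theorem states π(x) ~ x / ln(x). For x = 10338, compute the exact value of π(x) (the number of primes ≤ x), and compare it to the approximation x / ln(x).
π(10338) = 1269;  x/ln(x) ≈ 1118.40;  relative error ≈ 11.87%.

Directly count primes up to 10338: π(10338) = 1269. The PNT approximation gives 10338/ln(10338) ≈ 10338/9.24358 ≈ 1118.40. Relative error (π(x) − x/ln(x)) / π(x) ≈ 11.87%; the approximation is known to undercount slightly (Li(x) is a better estimate).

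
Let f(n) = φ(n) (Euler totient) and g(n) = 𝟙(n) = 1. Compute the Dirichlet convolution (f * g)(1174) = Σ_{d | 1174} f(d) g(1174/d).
(φ * 𝟙)(1174) = 1174

Divisors of 1174: [1, 2, 587, 1174]. For each d | 1174:
  d = 1: φ(1) · 𝟙(1174/1) = 1 · 1 = 1
  d = 2: φ(2) · 𝟙(1174/2) = 1 · 1 = 1
  d = 587: φ(587) · 𝟙(1174/587) = 586 · 1 = 586
  d = 1174: φ(1174) · 𝟙(1174/1174) = 586 · 1 = 586
Summing: (φ * 𝟙)(1174) = 1 + 1 + 586 + 586 = 1174.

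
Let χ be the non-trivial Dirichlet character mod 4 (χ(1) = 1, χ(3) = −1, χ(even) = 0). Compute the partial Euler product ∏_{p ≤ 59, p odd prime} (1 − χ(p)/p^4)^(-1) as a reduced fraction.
∏ = 183445748413257490575399266073534557279290897400455519407927913/185496494900685179853577258476392044643206802826790649934643200

The odd primes p ≤ 59 are [3, 5, 7, 11, 13, 17, 19, 23, 29, 31, 37, 41, 43, 47, 53, 59]. For each, χ(p) = 1 if p ≡ 1 mod 4, χ(p) = −1 if p ≡ 3 mod 4. Taking (1 − χ(p)/p^4)^(-1) = p^4/(p^4 − χ(p)): (1 − (-1)/3^4)^(-1) · (1 − (1)/5^4)^(-1) · (1 − (-1)/7^4)^(-1) · (1 − (-1)/11^4)^(-1) · (1 − (1)/13^4)^(-1) · (1 − (1)/17^4)^(-1) · (1 − (-1)/19^4)^(-1) · (1 − (-1)/23^4)^(-1) · (1 − (1)/29^4)^(-1) · (1 − (-1)/31^4)^(-1) · (1 − (1)/37^4)^(-1) · (1 − (1)/41^4)^(-1) · (1 − (-1)/43^4)^(-1) · (1 − (-1)/47^4)^(-1) · (1 − (1)/53^4)^(-1) · (1 − (-1)/59^4)^(-1) = 183445748413257490575399266073534557279290897400455519407927913/185496494900685179853577258476392044643206802826790649934643200.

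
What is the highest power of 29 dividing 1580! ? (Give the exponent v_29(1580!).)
v_29(1580!) = 55

Legendre's formula: v_p(n!) = Σ_{k ≥ 1} ⌊n / p^k⌋. For p = 29, n = 1580, the terms are:
  ⌊1580/29^1⌋ = ⌊1580/29⌋ = 54
  ⌊1580/29^2⌋ = ⌊1580/841⌋ = 1
(the next term ⌊1580/29^3⌋ = 0, terminating the sum). Summing: v_29(1580!) = 54 + 1 = 55.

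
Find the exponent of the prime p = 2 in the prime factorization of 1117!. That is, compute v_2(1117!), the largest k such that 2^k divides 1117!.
v_2(1117!) = 1111

Legendre's formula: v_p(n!) = Σ_{k ≥ 1} ⌊n / p^k⌋. For p = 2, n = 1117, the terms are:
  ⌊1117/2^1⌋ = ⌊1117/2⌋ = 558
  ⌊1117/2^2⌋ = ⌊1117/4⌋ = 279
  ⌊1117/2^3⌋ = ⌊1117/8⌋ = 139
  ⌊1117/2^4⌋ = ⌊1117/16⌋ = 69
  ⌊1117/2^5⌋ = ⌊1117/32⌋ = 34
  ⌊1117/2^6⌋ = ⌊1117/64⌋ = 17
  ⌊1117/2^7⌋ = ⌊1117/128⌋ = 8
  ⌊1117/2^8⌋ = ⌊1117/256⌋ = 4
  ⌊1117/2^9⌋ = ⌊1117/512⌋ = 2
  ⌊1117/2^10⌋ = ⌊1117/1024⌋ = 1
(the next term ⌊1117/2^11⌋ = 0, terminating the sum). Summing: v_2(1117!) = 558 + 279 + 139 + 69 + 34 + 17 + 8 + 4 + 2 + 1 = 1111.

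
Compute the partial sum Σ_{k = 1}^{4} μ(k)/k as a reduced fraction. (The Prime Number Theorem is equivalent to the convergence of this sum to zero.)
Σ μ(k)/k = 1/6

Values of μ(k) for 1 ≤ k ≤ 4: μ(1) = 1, μ(2) = -1, μ(3) = -1, with μ = 0 on non-squarefree integers. Summing μ(k)/k for k where μ(k) ≠ 0 gives 1/6 ≈ 0.1667. (PNT ⟺ this sum → 0 as n → ∞.)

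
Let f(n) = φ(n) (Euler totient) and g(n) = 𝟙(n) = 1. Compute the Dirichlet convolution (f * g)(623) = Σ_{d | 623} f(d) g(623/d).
(φ * 𝟙)(623) = 623

Divisors of 623: [1, 7, 89, 623]. For each d | 623:
  d = 1: φ(1) · 𝟙(623/1) = 1 · 1 = 1
  d = 7: φ(7) · 𝟙(623/7) = 6 · 1 = 6
  d = 89: φ(89) · 𝟙(623/89) = 88 · 1 = 88
  d = 623: φ(623) · 𝟙(623/623) = 528 · 1 = 528
Summing: (φ * 𝟙)(623) = 1 + 6 + 88 + 528 = 623.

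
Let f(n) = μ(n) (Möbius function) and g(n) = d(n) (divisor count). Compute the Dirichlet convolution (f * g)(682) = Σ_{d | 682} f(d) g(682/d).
(μ * d)(682) = 1

Divisors of 682: [1, 2, 11, 22, 31, 62, 341, 682]. For each d | 682:
  d = 1: μ(1) · d(682/1) = 1 · 8 = 8
  d = 2: μ(2) · d(682/2) = -1 · 4 = -4
  d = 11: μ(11) · d(682/11) = -1 · 4 = -4
  d = 22: μ(22) · d(682/22) = 1 · 2 = 2
  d = 31: μ(31) · d(682/31) = -1 · 4 = -4
  d = 62: μ(62) · d(682/62) = 1 · 2 = 2
  d = 341: μ(341) · d(682/341) = 1 · 2 = 2
  d = 682: μ(682) · d(682/682) = -1 · 1 = -1
Summing: (μ * d)(682) = 8 + -4 + -4 + 2 + -4 + 2 + 2 + -1 = 1.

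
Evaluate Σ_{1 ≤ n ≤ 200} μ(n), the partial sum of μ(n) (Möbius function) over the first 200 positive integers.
Σ_{n ≤ 200} μ(n) = -8

Compute μ(n) for each 1 ≤ n ≤ 200: μ(1) = 1, μ(2) = -1, μ(3) = -1, μ(4) = 0, μ(5) = -1, μ(6) = 1, μ(7) = -1, μ(8) = 0, μ(9) = 0, μ(10) = 1, μ(11) = -1, μ(12) = 0, μ(13) = -1, μ(14) = 1, μ(15) = 1, μ(16) = 0, μ(17) = -1, μ(18) = 0, μ(19) = -1, μ(20) = 0, μ(21) = 1, μ(22) = 1, μ(23) = -1, μ(24) = 0, μ(25) = 0, μ(26) = 1, μ(27) = 0, μ(28) = 0, μ(29) = -1, μ(30) = -1, μ(31) = -1, μ(32) = 0, μ(33) = 1, μ(34) = 1, μ(35) = 1, μ(36) = 0, μ(37) = -1, μ(38) = 1, μ(39) = 1, μ(40) = 0, μ(41) = -1, μ(42) = -1, μ(43) = -1, μ(44) = 0, μ(45) = 0, μ(46) = 1, μ(47) = -1, μ(48) = 0, μ(49) = 0, μ(50) = 0, μ(51) = 1, μ(52) = 0, μ(53) = -1, μ(54) = 0, μ(55) = 1, μ(56) = 0, μ(57) = 1, μ(58) = 1, μ(59) = -1, μ(60) = 0, μ(61) = -1, μ(62) = 1, μ(63) = 0, μ(64) = 0, μ(65) = 1, μ(66) = -1, μ(67) = -1, μ(68) = 0, μ(69) = 1, μ(70) = -1, μ(71) = -1, μ(72) = 0, μ(73) = -1, μ(74) = 1, μ(75) = 0, μ(76) = 0, μ(77) = 1, μ(78) = -1, μ(79) = -1, μ(80) = 0, μ(81) = 0, μ(82) = 1, μ(83) = -1, μ(84) = 0, μ(85) = 1, μ(86) = 1, μ(87) = 1, μ(88) = 0, μ(89) = -1, μ(90) = 0, μ(91) = 1, μ(92) = 0, μ(93) = 1, μ(94) = 1, μ(95) = 1, μ(96) = 0, μ(97) = -1, μ(98) = 0, μ(99) = 0, μ(100) = 0, μ(101) = -1, μ(102) = -1, μ(103) = -1, μ(104) = 0, μ(105) = -1, μ(106) = 1, μ(107) = -1, μ(108) = 0, μ(109) = -1, μ(110) = -1, μ(111) = 1, μ(112) = 0, μ(113) = -1, μ(114) = -1, μ(115) = 1, μ(116) = 0, μ(117) = 0, μ(118) = 1, μ(119) = 1, μ(120) = 0, μ(121) = 0, μ(122) = 1, μ(123) = 1, μ(124) = 0, μ(125) = 0, μ(126) = 0, μ(127) = -1, μ(128) = 0, μ(129) = 1, μ(130) = -1, μ(131) = -1, μ(132) = 0, μ(133) = 1, μ(134) = 1, μ(135) = 0, μ(136) = 0, μ(137) = -1, μ(138) = -1, μ(139) = -1, μ(140) = 0, μ(141) = 1, μ(142) = 1, μ(143) = 1, μ(144) = 0, μ(145) = 1, μ(146) = 1, μ(147) = 0, μ(148) = 0, μ(149) = -1, μ(150) = 0, μ(151) = -1, μ(152) = 0, μ(153) = 0, μ(154) = -1, μ(155) = 1, μ(156) = 0, μ(157) = -1, μ(158) = 1, μ(159) = 1, μ(160) = 0, μ(161) = 1, μ(162) = 0, μ(163) = -1, μ(164) = 0, μ(165) = -1, μ(166) = 1, μ(167) = -1, μ(168) = 0, μ(169) = 0, μ(170) = -1, μ(171) = 0, μ(172) = 0, μ(173) = -1, μ(174) = -1, μ(175) = 0, μ(176) = 0, μ(177) = 1, μ(178) = 1, μ(179) = -1, μ(180) = 0, μ(181) = -1, μ(182) = -1, μ(183) = 1, μ(184) = 0, μ(185) = 1, μ(186) = -1, μ(187) = 1, μ(188) = 0, μ(189) = 0, μ(190) = -1, μ(191) = -1, μ(192) = 0, μ(193) = -1, μ(194) = 1, μ(195) = -1, μ(196) = 0, μ(197) = -1, μ(198) = 0, μ(199) = -1, μ(200) = 0. Summing all 200 values: -8. (Mertens function M(x) = Σ_{n ≤ x} μ(n); on average M(x) should be small (PNT ⟺ M(x) = o(x)).)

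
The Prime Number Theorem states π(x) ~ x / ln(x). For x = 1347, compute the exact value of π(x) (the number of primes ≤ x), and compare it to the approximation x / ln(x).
π(1347) = 217;  x/ln(x) ≈ 186.94;  relative error ≈ 13.85%.

Directly count primes up to 1347: π(1347) = 217. The PNT approximation gives 1347/ln(1347) ≈ 1347/7.20564 ≈ 186.94. Relative error (π(x) − x/ln(x)) / π(x) ≈ 13.85%; the approximation is known to undercount slightly (Li(x) is a better estimate).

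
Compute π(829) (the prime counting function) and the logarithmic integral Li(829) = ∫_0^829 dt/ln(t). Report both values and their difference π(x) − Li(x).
π(829) = 145;  Li(829) ≈ 152.52;  π(x) − Li(x) ≈ -7.52.

Direct count of primes ≤ 829 gives π(829) = 145. Numerical evaluation of the logarithmic integral gives Li(829) ≈ 152.52. The difference π(x) − Li(x) ≈ -7.52 is typically negative for small/moderate x (Li(x) overestimates), though Littlewood's theorem shows this sign changes infinitely often.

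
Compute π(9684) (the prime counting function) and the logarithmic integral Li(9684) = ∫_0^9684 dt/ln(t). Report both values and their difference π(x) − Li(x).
π(9684) = 1195;  Li(9684) ≈ 1211.77;  π(x) − Li(x) ≈ -16.77.

Direct count of primes ≤ 9684 gives π(9684) = 1195. Numerical evaluation of the logarithmic integral gives Li(9684) ≈ 1211.77. The difference π(x) − Li(x) ≈ -16.77 is typically negative for small/moderate x (Li(x) overestimates), though Littlewood's theorem shows this sign changes infinitely often.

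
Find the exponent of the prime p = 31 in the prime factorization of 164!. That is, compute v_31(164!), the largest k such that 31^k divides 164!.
v_31(164!) = 5

Legendre's formula: v_p(n!) = Σ_{k ≥ 1} ⌊n / p^k⌋. For p = 31, n = 164, the terms are:
  ⌊164/31^1⌋ = ⌊164/31⌋ = 5
(the next term ⌊164/31^2⌋ = 0, terminating the sum). Summing: v_31(164!) = 5 = 5.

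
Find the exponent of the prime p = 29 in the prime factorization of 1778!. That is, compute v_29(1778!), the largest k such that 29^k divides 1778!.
v_29(1778!) = 63

Legendre's formula: v_p(n!) = Σ_{k ≥ 1} ⌊n / p^k⌋. For p = 29, n = 1778, the terms are:
  ⌊1778/29^1⌋ = ⌊1778/29⌋ = 61
  ⌊1778/29^2⌋ = ⌊1778/841⌋ = 2
(the next term ⌊1778/29^3⌋ = 0, terminating the sum). Summing: v_29(1778!) = 61 + 2 = 63.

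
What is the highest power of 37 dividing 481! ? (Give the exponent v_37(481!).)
v_37(481!) = 13

Legendre's formula: v_p(n!) = Σ_{k ≥ 1} ⌊n / p^k⌋. For p = 37, n = 481, the terms are:
  ⌊481/37^1⌋ = ⌊481/37⌋ = 13
(the next term ⌊481/37^2⌋ = 0, terminating the sum). Summing: v_37(481!) = 13 = 13.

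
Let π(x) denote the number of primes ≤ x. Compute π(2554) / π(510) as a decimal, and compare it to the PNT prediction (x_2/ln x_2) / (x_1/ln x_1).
π(2554)/π(510) = 374/97 ≈ 3.8557;  PNT prediction ≈ 3.9795.

π(510) = 97 and π(2554) = 374, so π(2554)/π(510) ≈ 3.8557. The PNT-predicted ratio is (2554/ln(2554)) / (510/ln(510)) ≈ 3.9795. The two agree to within a few percent, as expected.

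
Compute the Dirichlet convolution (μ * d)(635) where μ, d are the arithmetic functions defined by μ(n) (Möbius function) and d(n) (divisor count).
(μ * d)(635) = 1

Divisors of 635: [1, 5, 127, 635]. For each d | 635:
  d = 1: μ(1) · d(635/1) = 1 · 4 = 4
  d = 5: μ(5) · d(635/5) = -1 · 2 = -2
  d = 127: μ(127) · d(635/127) = -1 · 2 = -2
  d = 635: μ(635) · d(635/635) = 1 · 1 = 1
Summing: (μ * d)(635) = 4 + -2 + -2 + 1 = 1.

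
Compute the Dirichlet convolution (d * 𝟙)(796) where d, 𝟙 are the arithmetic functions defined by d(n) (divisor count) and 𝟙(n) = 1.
(d * 𝟙)(796) = 18

Divisors of 796: [1, 2, 4, 199, 398, 796]. For each d | 796:
  d = 1: d(1) · 𝟙(796/1) = 1 · 1 = 1
  d = 2: d(2) · 𝟙(796/2) = 2 · 1 = 2
  d = 4: d(4) · 𝟙(796/4) = 3 · 1 = 3
  d = 199: d(199) · 𝟙(796/199) = 2 · 1 = 2
  d = 398: d(398) · 𝟙(796/398) = 4 · 1 = 4
  d = 796: d(796) · 𝟙(796/796) = 6 · 1 = 6
Summing: (d * 𝟙)(796) = 1 + 2 + 3 + 2 + 4 + 6 = 18.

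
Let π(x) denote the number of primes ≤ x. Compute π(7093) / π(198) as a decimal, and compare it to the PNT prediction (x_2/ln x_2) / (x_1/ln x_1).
π(7093)/π(198) = 909/45 ≈ 20.2000;  PNT prediction ≈ 21.3653.

π(198) = 45 and π(7093) = 909, so π(7093)/π(198) ≈ 20.2000. The PNT-predicted ratio is (7093/ln(7093)) / (198/ln(198)) ≈ 21.3653. The two agree to within a few percent, as expected.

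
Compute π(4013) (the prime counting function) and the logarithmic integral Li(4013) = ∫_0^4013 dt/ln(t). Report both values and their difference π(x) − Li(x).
π(4013) = 554;  Li(4013) ≈ 566.93;  π(x) − Li(x) ≈ -12.93.

Direct count of primes ≤ 4013 gives π(4013) = 554. Numerical evaluation of the logarithmic integral gives Li(4013) ≈ 566.93. The difference π(x) − Li(x) ≈ -12.93 is typically negative for small/moderate x (Li(x) overestimates), though Littlewood's theorem shows this sign changes infinitely often.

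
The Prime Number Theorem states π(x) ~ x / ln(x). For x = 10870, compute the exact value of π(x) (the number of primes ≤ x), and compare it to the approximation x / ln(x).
π(10870) = 1322;  x/ln(x) ≈ 1169.60;  relative error ≈ 11.53%.

Directly count primes up to 10870: π(10870) = 1322. The PNT approximation gives 10870/ln(10870) ≈ 10870/9.29376 ≈ 1169.60. Relative error (π(x) − x/ln(x)) / π(x) ≈ 11.53%; the approximation is known to undercount slightly (Li(x) is a better estimate).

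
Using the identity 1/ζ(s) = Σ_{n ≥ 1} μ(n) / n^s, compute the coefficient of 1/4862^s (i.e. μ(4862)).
μ(4862) = 1

Factor n = 4862 = 2 · 11 · 13 · 17. μ(n) = 0 if any exponent ≥ 2 (not squarefree); otherwise μ(n) = (−1)^{ω(n)} where ω(n) is the number of distinct prime factors. Applying: μ(4862) = 1.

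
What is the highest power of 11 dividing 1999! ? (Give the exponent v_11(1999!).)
v_11(1999!) = 198

Legendre's formula: v_p(n!) = Σ_{k ≥ 1} ⌊n / p^k⌋. For p = 11, n = 1999, the terms are:
  ⌊1999/11^1⌋ = ⌊1999/11⌋ = 181
  ⌊1999/11^2⌋ = ⌊1999/121⌋ = 16
  ⌊1999/11^3⌋ = ⌊1999/1331⌋ = 1
(the next term ⌊1999/11^4⌋ = 0, terminating the sum). Summing: v_11(1999!) = 181 + 16 + 1 = 198.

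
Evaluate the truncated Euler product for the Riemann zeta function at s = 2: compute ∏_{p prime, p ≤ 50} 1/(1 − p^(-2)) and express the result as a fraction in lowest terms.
∏ = 162139622078364740433577733/98952027459385036898304000

The primes p ≤ 50 are [2, 3, 5, 7, 11, 13, 17, 19, 23, 29, 31, 37, 41, 43, 47]. For each prime, (1 − 1/p^2)^(-1) = p^2 / (p^2 − 1). The product is (1 − 1/2^2)^(-1), (1 − 1/3^2)^(-1), (1 − 1/5^2)^(-1), (1 − 1/7^2)^(-1), (1 − 1/11^2)^(-1), (1 − 1/13^2)^(-1), (1 − 1/17^2)^(-1), (1 − 1/19^2)^(-1), (1 − 1/23^2)^(-1), (1 − 1/29^2)^(-1), (1 − 1/31^2)^(-1), (1 − 1/37^2)^(-1), (1 − 1/41^2)^(-1), (1 − 1/43^2)^(-1), (1 − 1/47^2)^(-1) = ∏ p^2 / (p^2 − 1) = 162139622078364740433577733/98952027459385036898304000.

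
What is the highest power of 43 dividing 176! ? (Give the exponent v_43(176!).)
v_43(176!) = 4

Legendre's formula: v_p(n!) = Σ_{k ≥ 1} ⌊n / p^k⌋. For p = 43, n = 176, the terms are:
  ⌊176/43^1⌋ = ⌊176/43⌋ = 4
(the next term ⌊176/43^2⌋ = 0, terminating the sum). Summing: v_43(176!) = 4 = 4.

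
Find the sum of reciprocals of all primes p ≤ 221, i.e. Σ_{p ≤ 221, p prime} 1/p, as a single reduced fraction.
Σ 1/p = 3215488142498485484492183158345029261034221047849345857469577412562094716564064084247/1645783550795210387735581011435590727981167322669649249414629852197255934130751870910

π(221) = 47, so the primes ≤ 221 are [2, 3, 5, 7, 11, 13, 17, 19, 23, 29, 31, 37, 41, 43, 47, 53, 59, 61, 67, 71, 73, 79, 83, 89, 97, 101, 103, 107, 109, 113, 127, 131, 137, 139, 149, 151, 157, 163, 167, 173, 179, 181, 191, 193, 197, 199, 211]. Summing 1/p over these primes: 3215488142498485484492183158345029261034221047849345857469577412562094716564064084247/1645783550795210387735581011435590727981167322669649249414629852197255934130751870910 ≈ 1.9538. Mertens estimate ln ln(221) + 0.2615 ≈ 1.9476.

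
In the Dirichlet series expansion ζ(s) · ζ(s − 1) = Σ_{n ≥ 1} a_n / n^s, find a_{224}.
σ(224) = 504

In the product (Σ m^0/m^s)(Σ k / k^s) = Σ (Σ_{d | n} d) / n^s, the coefficient of 1/n^s is σ(n) = Σ_{d | n} d. For n = 224, divisors are [1, 2, 4, 7, 8, 14, 16, 28, 32, 56, 112, 224]; summing: σ(224) = 504.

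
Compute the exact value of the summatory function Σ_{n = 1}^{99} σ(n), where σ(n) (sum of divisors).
Σ_{n ≤ 99} σ(n) = 8082

Compute σ(n) for each 1 ≤ n ≤ 99: σ(1) = 1, σ(2) = 3, σ(3) = 4, σ(4) = 7, σ(5) = 6, σ(6) = 12, σ(7) = 8, σ(8) = 15, σ(9) = 13, σ(10) = 18, σ(11) = 12, σ(12) = 28, σ(13) = 14, σ(14) = 24, σ(15) = 24, σ(16) = 31, σ(17) = 18, σ(18) = 39, σ(19) = 20, σ(20) = 42, σ(21) = 32, σ(22) = 36, σ(23) = 24, σ(24) = 60, σ(25) = 31, σ(26) = 42, σ(27) = 40, σ(28) = 56, σ(29) = 30, σ(30) = 72, σ(31) = 32, σ(32) = 63, σ(33) = 48, σ(34) = 54, σ(35) = 48, σ(36) = 91, σ(37) = 38, σ(38) = 60, σ(39) = 56, σ(40) = 90, σ(41) = 42, σ(42) = 96, σ(43) = 44, σ(44) = 84, σ(45) = 78, σ(46) = 72, σ(47) = 48, σ(48) = 124, σ(49) = 57, σ(50) = 93, σ(51) = 72, σ(52) = 98, σ(53) = 54, σ(54) = 120, σ(55) = 72, σ(56) = 120, σ(57) = 80, σ(58) = 90, σ(59) = 60, σ(60) = 168, σ(61) = 62, σ(62) = 96, σ(63) = 104, σ(64) = 127, σ(65) = 84, σ(66) = 144, σ(67) = 68, σ(68) = 126, σ(69) = 96, σ(70) = 144, σ(71) = 72, σ(72) = 195, σ(73) = 74, σ(74) = 114, σ(75) = 124, σ(76) = 140, σ(77) = 96, σ(78) = 168, σ(79) = 80, σ(80) = 186, σ(81) = 121, σ(82) = 126, σ(83) = 84, σ(84) = 224, σ(85) = 108, σ(86) = 132, σ(87) = 120, σ(88) = 180, σ(89) = 90, σ(90) = 234, σ(91) = 112, σ(92) = 168, σ(93) = 128, σ(94) = 144, σ(95) = 120, σ(96) = 252, σ(97) = 98, σ(98) = 171, σ(99) = 156. Summing all 99 values: 8082. (Average order: Σ_{n ≤ x} σ(n) ~ (π²/12) x². For x = 99, (π²/12)·99² ≈ 8061.00.)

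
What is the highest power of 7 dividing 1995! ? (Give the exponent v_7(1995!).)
v_7(1995!) = 330

Legendre's formula: v_p(n!) = Σ_{k ≥ 1} ⌊n / p^k⌋. For p = 7, n = 1995, the terms are:
  ⌊1995/7^1⌋ = ⌊1995/7⌋ = 285
  ⌊1995/7^2⌋ = ⌊1995/49⌋ = 40
  ⌊1995/7^3⌋ = ⌊1995/343⌋ = 5
(the next term ⌊1995/7^4⌋ = 0, terminating the sum). Summing: v_7(1995!) = 285 + 40 + 5 = 330.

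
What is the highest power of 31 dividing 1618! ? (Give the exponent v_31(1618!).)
v_31(1618!) = 53

Legendre's formula: v_p(n!) = Σ_{k ≥ 1} ⌊n / p^k⌋. For p = 31, n = 1618, the terms are:
  ⌊1618/31^1⌋ = ⌊1618/31⌋ = 52
  ⌊1618/31^2⌋ = ⌊1618/961⌋ = 1
(the next term ⌊1618/31^3⌋ = 0, terminating the sum). Summing: v_31(1618!) = 52 + 1 = 53.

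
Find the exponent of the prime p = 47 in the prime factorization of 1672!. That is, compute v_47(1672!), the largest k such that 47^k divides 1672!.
v_47(1672!) = 35

Legendre's formula: v_p(n!) = Σ_{k ≥ 1} ⌊n / p^k⌋. For p = 47, n = 1672, the terms are:
  ⌊1672/47^1⌋ = ⌊1672/47⌋ = 35
(the next term ⌊1672/47^2⌋ = 0, terminating the sum). Summing: v_47(1672!) = 35 = 35.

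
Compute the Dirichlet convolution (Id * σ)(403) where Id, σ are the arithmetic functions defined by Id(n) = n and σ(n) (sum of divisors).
(Id * σ)(403) = 1701

Divisors of 403: [1, 13, 31, 403]. For each d | 403:
  d = 1: Id(1) · σ(403/1) = 1 · 448 = 448
  d = 13: Id(13) · σ(403/13) = 13 · 32 = 416
  d = 31: Id(31) · σ(403/31) = 31 · 14 = 434
  d = 403: Id(403) · σ(403/403) = 403 · 1 = 403
Summing: (Id * σ)(403) = 448 + 416 + 434 + 403 = 1701.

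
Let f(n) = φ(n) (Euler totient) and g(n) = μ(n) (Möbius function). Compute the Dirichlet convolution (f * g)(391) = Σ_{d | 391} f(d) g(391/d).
(φ * μ)(391) = 315

Divisors of 391: [1, 17, 23, 391]. For each d | 391:
  d = 1: φ(1) · μ(391/1) = 1 · 1 = 1
  d = 17: φ(17) · μ(391/17) = 16 · -1 = -16
  d = 23: φ(23) · μ(391/23) = 22 · -1 = -22
  d = 391: φ(391) · μ(391/391) = 352 · 1 = 352
Summing: (φ * μ)(391) = 1 + -16 + -22 + 352 = 315.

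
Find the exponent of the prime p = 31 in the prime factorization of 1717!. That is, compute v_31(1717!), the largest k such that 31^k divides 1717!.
v_31(1717!) = 56

Legendre's formula: v_p(n!) = Σ_{k ≥ 1} ⌊n / p^k⌋. For p = 31, n = 1717, the terms are:
  ⌊1717/31^1⌋ = ⌊1717/31⌋ = 55
  ⌊1717/31^2⌋ = ⌊1717/961⌋ = 1
(the next term ⌊1717/31^3⌋ = 0, terminating the sum). Summing: v_31(1717!) = 55 + 1 = 56.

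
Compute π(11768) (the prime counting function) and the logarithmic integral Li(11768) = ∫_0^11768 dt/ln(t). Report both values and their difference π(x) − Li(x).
π(11768) = 1409;  Li(11768) ≈ 1436.37;  π(x) − Li(x) ≈ -27.37.

Direct count of primes ≤ 11768 gives π(11768) = 1409. Numerical evaluation of the logarithmic integral gives Li(11768) ≈ 1436.37. The difference π(x) − Li(x) ≈ -27.37 is typically negative for small/moderate x (Li(x) overestimates), though Littlewood's theorem shows this sign changes infinitely often.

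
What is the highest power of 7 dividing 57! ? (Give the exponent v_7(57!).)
v_7(57!) = 9

Legendre's formula: v_p(n!) = Σ_{k ≥ 1} ⌊n / p^k⌋. For p = 7, n = 57, the terms are:
  ⌊57/7^1⌋ = ⌊57/7⌋ = 8
  ⌊57/7^2⌋ = ⌊57/49⌋ = 1
(the next term ⌊57/7^3⌋ = 0, terminating the sum). Summing: v_7(57!) = 8 + 1 = 9.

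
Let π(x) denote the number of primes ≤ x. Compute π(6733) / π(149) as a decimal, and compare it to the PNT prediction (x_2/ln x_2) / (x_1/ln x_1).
π(6733)/π(149) = 868/35 ≈ 24.8000;  PNT prediction ≈ 25.6521.

π(149) = 35 and π(6733) = 868, so π(6733)/π(149) ≈ 24.8000. The PNT-predicted ratio is (6733/ln(6733)) / (149/ln(149)) ≈ 25.6521. The two agree to within a few percent, as expected.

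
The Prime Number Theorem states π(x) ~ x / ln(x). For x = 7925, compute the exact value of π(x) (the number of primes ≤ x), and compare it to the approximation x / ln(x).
π(7925) = 1000;  x/ln(x) ≈ 882.74;  relative error ≈ 11.73%.

Directly count primes up to 7925: π(7925) = 1000. The PNT approximation gives 7925/ln(7925) ≈ 7925/8.97778 ≈ 882.74. Relative error (π(x) − x/ln(x)) / π(x) ≈ 11.73%; the approximation is known to undercount slightly (Li(x) is a better estimate).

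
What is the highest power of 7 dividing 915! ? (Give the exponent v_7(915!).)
v_7(915!) = 150

Legendre's formula: v_p(n!) = Σ_{k ≥ 1} ⌊n / p^k⌋. For p = 7, n = 915, the terms are:
  ⌊915/7^1⌋ = ⌊915/7⌋ = 130
  ⌊915/7^2⌋ = ⌊915/49⌋ = 18
  ⌊915/7^3⌋ = ⌊915/343⌋ = 2
(the next term ⌊915/7^4⌋ = 0, terminating the sum). Summing: v_7(915!) = 130 + 18 + 2 = 150.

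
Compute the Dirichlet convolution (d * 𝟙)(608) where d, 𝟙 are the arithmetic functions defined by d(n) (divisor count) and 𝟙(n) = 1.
(d * 𝟙)(608) = 63

Divisors of 608: [1, 2, 4, 8, 16, 19, 32, 38, 76, 152, 304, 608]. For each d | 608:
  d = 1: d(1) · 𝟙(608/1) = 1 · 1 = 1
  d = 2: d(2) · 𝟙(608/2) = 2 · 1 = 2
  d = 4: d(4) · 𝟙(608/4) = 3 · 1 = 3
  d = 8: d(8) · 𝟙(608/8) = 4 · 1 = 4
  d = 16: d(16) · 𝟙(608/16) = 5 · 1 = 5
  d = 19: d(19) · 𝟙(608/19) = 2 · 1 = 2
  d = 32: d(32) · 𝟙(608/32) = 6 · 1 = 6
  d = 38: d(38) · 𝟙(608/38) = 4 · 1 = 4
  d = 76: d(76) · 𝟙(608/76) = 6 · 1 = 6
  d = 152: d(152) · 𝟙(608/152) = 8 · 1 = 8
  d = 304: d(304) · 𝟙(608/304) = 10 · 1 = 10
  d = 608: d(608) · 𝟙(608/608) = 12 · 1 = 12
Summing: (d * 𝟙)(608) = 1 + 2 + 3 + 4 + 5 + 2 + 6 + 4 + 6 + 8 + 10 + 12 = 63.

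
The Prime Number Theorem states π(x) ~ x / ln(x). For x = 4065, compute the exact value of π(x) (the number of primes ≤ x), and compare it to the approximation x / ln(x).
π(4065) = 560;  x/ln(x) ≈ 489.16;  relative error ≈ 12.65%.

Directly count primes up to 4065: π(4065) = 560. The PNT approximation gives 4065/ln(4065) ≈ 4065/8.31017 ≈ 489.16. Relative error (π(x) − x/ln(x)) / π(x) ≈ 12.65%; the approximation is known to undercount slightly (Li(x) is a better estimate).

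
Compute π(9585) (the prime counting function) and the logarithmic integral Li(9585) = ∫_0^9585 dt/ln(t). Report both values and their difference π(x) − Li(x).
π(9585) = 1183;  Li(9585) ≈ 1200.98;  π(x) − Li(x) ≈ -17.98.

Direct count of primes ≤ 9585 gives π(9585) = 1183. Numerical evaluation of the logarithmic integral gives Li(9585) ≈ 1200.98. The difference π(x) − Li(x) ≈ -17.98 is typically negative for small/moderate x (Li(x) overestimates), though Littlewood's theorem shows this sign changes infinitely often.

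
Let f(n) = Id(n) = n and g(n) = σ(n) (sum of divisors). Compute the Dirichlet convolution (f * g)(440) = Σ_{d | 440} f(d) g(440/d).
(Id * σ)(440) = 12397

Divisors of 440: [1, 2, 4, 5, 8, 10, 11, 20, 22, 40, 44, 55, 88, 110, 220, 440]. For each d | 440:
  d = 1: Id(1) · σ(440/1) = 1 · 1080 = 1080
  d = 2: Id(2) · σ(440/2) = 2 · 504 = 1008
  d = 4: Id(4) · σ(440/4) = 4 · 216 = 864
  d = 5: Id(5) · σ(440/5) = 5 · 180 = 900
  d = 8: Id(8) · σ(440/8) = 8 · 72 = 576
  d = 10: Id(10) · σ(440/10) = 10 · 84 = 840
  d = 11: Id(11) · σ(440/11) = 11 · 90 = 990
  d = 20: Id(20) · σ(440/20) = 20 · 36 = 720
  d = 22: Id(22) · σ(440/22) = 22 · 42 = 924
  d = 40: Id(40) · σ(440/40) = 40 · 12 = 480
  d = 44: Id(44) · σ(440/44) = 44 · 18 = 792
  d = 55: Id(55) · σ(440/55) = 55 · 15 = 825
  d = 88: Id(88) · σ(440/88) = 88 · 6 = 528
  d = 110: Id(110) · σ(440/110) = 110 · 7 = 770
  d = 220: Id(220) · σ(440/220) = 220 · 3 = 660
  d = 440: Id(440) · σ(440/440) = 440 · 1 = 440
Summing: (Id * σ)(440) = 1080 + 1008 + 864 + 900 + 576 + 840 + 990 + 720 + 924 + 480 + 792 + 825 + 528 + 770 + 660 + 440 = 12397.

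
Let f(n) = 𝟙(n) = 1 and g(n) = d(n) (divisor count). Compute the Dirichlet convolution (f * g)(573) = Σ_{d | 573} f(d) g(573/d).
(𝟙 * d)(573) = 9

Divisors of 573: [1, 3, 191, 573]. For each d | 573:
  d = 1: 𝟙(1) · d(573/1) = 1 · 4 = 4
  d = 3: 𝟙(3) · d(573/3) = 1 · 2 = 2
  d = 191: 𝟙(191) · d(573/191) = 1 · 2 = 2
  d = 573: 𝟙(573) · d(573/573) = 1 · 1 = 1
Summing: (𝟙 * d)(573) = 4 + 2 + 2 + 1 = 9.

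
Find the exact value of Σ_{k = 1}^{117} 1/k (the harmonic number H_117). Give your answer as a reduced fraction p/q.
H_117 = 92871598140184128096692969865041386290666258684529/17379782769567790172972927968296006432665936992320

Direct summation: H_117 = 1 + 1/2 + ... + 1/117. The least common denominator is lcm(1, ..., 117) = 955888052326228459513511038256280353796626534577600; over this denominator the numerator is 955888052326228459513511038256280353796626534577600 + 477944026163114229756755519128140176898313267288800 + 318629350775409486504503679418760117932208844859200 + 238972013081557114878377759564070088449156633644400 + 191177610465245691902702207651256070759325306915520 + 159314675387704743252251839709380058966104422429600 + 136555436046604065644787291179468621970946647796800 + 119486006540778557439188879782035044224578316822200 + 106209783591803162168167893139586705977402948286400 + 95588805232622845951351103825628035379662653457760 + 86898913847838950864864639841480032163329684961600 + 79657337693852371626125919854690029483052211214800 + 73529850178940650731808541404329257984355887275200 + 68277718023302032822393645589734310985473323898400 + 63725870155081897300900735883752023586441768971840 + 59743003270389278719594439891017522112289158411100 + 56228708960366379971383002250369432576272149092800 + 53104891795901581084083946569793352988701474143200 + 50309897490854129448079528329277913357717186030400 + 47794402616311422975675551912814017689831326728880 + 45518478682201355214929097059822873990315549265600 + 43449456923919475432432319920740016081664842480800 + 41560350101140367804935262532881754512896805851200 + 39828668846926185813062959927345014741526105607400 + 38235522093049138380540441530251214151865061383104 + 36764925089470325365904270702164628992177943637600 + 35403261197267720722722631046528901992467649428800 + 34138859011651016411196822794867155492736661949200 + 32961656976766498603914173732975184613676777054400 + 31862935077540948650450367941876011793220884485920 + 30835098462136401919790678653428398509568597889600 + 29871501635194639359797219945508761056144579205550 + 28966304615946316954954879947160010721109894987200 + 28114354480183189985691501125184716288136074546400 + 27311087209320813128957458235893724394189329559360 + 26552445897950790542041973284896676494350737071600 + 25834812225033201608473271304223793345854771204800 + 25154948745427064724039764164638956678858593015200 + 24509950059646883577269513801443085994785295758400 + 23897201308155711487837775956407008844915663364440 + 23314342739664108768622220445275130580405525233600 + 22759239341100677607464548529911436995157774632800 + 22229954705261126965430489261773961716200617083200 + 21724728461959737716216159960370008040832421240400 + 21241956718360632433633578627917341195480589657280 + 20780175050570183902467631266440877256448402925600 + 20338043666515499138585341239495326676523968820800 + 19914334423463092906531479963672507370763052803700 + 19507919435229152234969613025638374567278092542400 + 19117761046524569190270220765125607075932530691552 + 18742902986788793323794334083456477525424049697600 + 18382462544735162682952135351082314496088971818800 + 18035623628796763387047378080307176486728802539200 + 17701630598633860361361315523264450996233824714400 + 17379782769567790172972927968296006432665936992320 + 17069429505825508205598411397433577746368330974600 + 16769965830284709816026509443092637785905728676800 + 16480828488383249301957086866487592306838388527200 + 16201492412308956940906966750106446674519093806400 + 15931467538770474325225183970938005896610442242960 + 15670295939774237041205098987807874652403713681600 + 15417549231068200959895339326714199254784298944800 + 15172826227400451738309699019940957996771849755200 + 14935750817597319679898609972754380528072289602775 + 14705970035788130146361708280865851596871177455040 + 14483152307973158477477439973580005360554947493600 + 14266985855615350141992702063526572444725769172800 + 14057177240091594992845750562592358144068037273200 + 13853450033713455934978420844293918170965601950400 + 13655543604660406564478729117946862197094664779680 + 13463212004594767035401563919102540194318683585600 + 13276222948975395271020986642448338247175368535800 + 13094356881181211774157685455565484298583925131200 + 12917406112516600804236635652111896672927385602400 + 12745174031016379460180147176750404717288353794368 + 12577474372713532362019882082319478339429296507600 + 12414130549691278694980662834497147451904240708800 + 12254975029823441788634756900721542997392647879200 + 12099848763623145057133051117168105744261095374400 + 11948600654077855743918887978203504422457831682220 + 11801087065755906907574210348842967330822549809600 + 11657171369832054384311110222637565290202762616800 + 11516723522002752524259169135617835587911163067200 + 11379619670550338803732274264955718497578887316400 + 11245741792073275994276600450073886515254429818560 + 11114977352630563482715244630886980858100308541600 + 10987218992255499534638057910991728204558925684800 + 10862364230979868858108079980185004020416210620200 + 10740315194676724264196753238834610716816028478400 + 10620978359180316216816789313958670597740294828640 + 10504264311277235818829791629189893997765126753600 + 10390087525285091951233815633220438628224201462800 + 10278366154045467306596892884476132836522865963200 + 10169021833257749569292670619747663338261984410400 + 10061979498170825889615905665855582671543437206080 + 9957167211731546453265739981836253685381526401850 + 9854516003363179994984649878930725296872438500800 + 9753959717614576117484806512819187283639046271200 + 9655434871982105651651626649053336907036631662400 + 9558880523262284595135110382562803537966265345776 + 9464238141843846133797138992636439146501252817600 + 9371451493394396661897167041728238762712024848800 + 9280466527439111257412728526760003434918704219200 + 9191231272367581341476067675541157248044485909400 + 9103695736440271042985819411964574798063109853120 + 9017811814398381693523689040153588243364401269600 + 8933533199310546350593561105198881811183425556800 + 8850815299316930180680657761632225498116912357200 + 8769615158956224399206523286754865631161711326400 + 8689891384783895086486463984148003216332968496160 + 8611604075011067202824423768074597781951590401600 + 8534714752912754102799205698716788873184165487300 + 8459186303771933270031071135011330564571916235200 + 8384982915142354908013254721546318892952864338400 + 8312070020228073560987052506576350902579361170240 + 8240414244191624650978543433243796153419194263600 + 8169983353215627859089837933814361998261765252800 = 5107937897710127045318113342577276245986644227649095, so H_117 = 5107937897710127045318113342577276245986644227649095/955888052326228459513511038256280353796626534577600; reducing by gcd(5107937897710127045318113342577276245986644227649095, 955888052326228459513511038256280353796626534577600) = 55 gives 92871598140184128096692969865041386290666258684529/17379782769567790172972927968296006432665936992320 ≈ 5.34366. (The PNT-adjacent estimate ln(117) + γ ≈ 5.33939 matches within O(1/n).)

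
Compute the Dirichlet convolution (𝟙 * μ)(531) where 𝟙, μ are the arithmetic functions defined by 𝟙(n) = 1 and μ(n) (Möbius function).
(𝟙 * μ)(531) = 0

Divisors of 531: [1, 3, 9, 59, 177, 531]. For each d | 531:
  d = 1: 𝟙(1) · μ(531/1) = 1 · 0 = 0
  d = 3: 𝟙(3) · μ(531/3) = 1 · 1 = 1
  d = 9: 𝟙(9) · μ(531/9) = 1 · -1 = -1
  d = 59: 𝟙(59) · μ(531/59) = 1 · 0 = 0
  d = 177: 𝟙(177) · μ(531/177) = 1 · -1 = -1
  d = 531: 𝟙(531) · μ(531/531) = 1 · 1 = 1
Summing: (𝟙 * μ)(531) = 0 + 1 + -1 + 0 + -1 + 1 = 0.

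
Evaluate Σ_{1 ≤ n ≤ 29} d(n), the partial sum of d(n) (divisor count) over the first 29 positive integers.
Σ_{n ≤ 29} d(n) = 103

Compute d(n) for each 1 ≤ n ≤ 29: d(1) = 1, d(2) = 2, d(3) = 2, d(4) = 3, d(5) = 2, d(6) = 4, d(7) = 2, d(8) = 4, d(9) = 3, d(10) = 4, d(11) = 2, d(12) = 6, d(13) = 2, d(14) = 4, d(15) = 4, d(16) = 5, d(17) = 2, d(18) = 6, d(19) = 2, d(20) = 6, d(21) = 4, d(22) = 4, d(23) = 2, d(24) = 8, d(25) = 3, d(26) = 4, d(27) = 4, d(28) = 6, d(29) = 2. Summing all 29 values: 103. (Dirichlet's divisor formula: Σ_{n ≤ x} d(n) = x ln(x) + (2γ − 1) x + O(√x). For x = 29, the asymptotic estimate is ≈ 102.13.)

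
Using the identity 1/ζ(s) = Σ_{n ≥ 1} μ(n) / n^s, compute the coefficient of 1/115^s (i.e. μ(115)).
μ(115) = 1

Factor n = 115 = 5 · 23. μ(n) = 0 if any exponent ≥ 2 (not squarefree); otherwise μ(n) = (−1)^{ω(n)} where ω(n) is the number of distinct prime factors. Applying: μ(115) = 1.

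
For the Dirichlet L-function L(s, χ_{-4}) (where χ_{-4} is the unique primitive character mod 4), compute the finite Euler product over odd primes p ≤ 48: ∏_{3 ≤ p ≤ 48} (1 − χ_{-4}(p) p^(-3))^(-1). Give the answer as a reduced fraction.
∏ = 5542372783760447569145696690995330585/5720007308274565543266215981884637184

The odd primes p ≤ 48 are [3, 5, 7, 11, 13, 17, 19, 23, 29, 31, 37, 41, 43, 47]. For each, χ(p) = 1 if p ≡ 1 mod 4, χ(p) = −1 if p ≡ 3 mod 4. Taking (1 − χ(p)/p^3)^(-1) = p^3/(p^3 − χ(p)): (1 − (-1)/3^3)^(-1) · (1 − (1)/5^3)^(-1) · (1 − (-1)/7^3)^(-1) · (1 − (-1)/11^3)^(-1) · (1 − (1)/13^3)^(-1) · (1 − (1)/17^3)^(-1) · (1 − (-1)/19^3)^(-1) · (1 − (-1)/23^3)^(-1) · (1 − (1)/29^3)^(-1) · (1 − (-1)/31^3)^(-1) · (1 − (1)/37^3)^(-1) · (1 − (1)/41^3)^(-1) · (1 − (-1)/43^3)^(-1) · (1 − (-1)/47^3)^(-1) = 5542372783760447569145696690995330585/5720007308274565543266215981884637184.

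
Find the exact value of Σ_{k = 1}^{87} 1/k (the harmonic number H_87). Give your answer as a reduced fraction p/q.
H_87 = 3706795349055853229324900260857622319/734184632222154704090370027645633600

Direct summation: H_87 = 1 + 1/2 + ... + 1/87. The least common denominator is lcm(1, ..., 87) = 8076030954443701744994070304101969600; over this denominator the numerator is 8076030954443701744994070304101969600 + 4038015477221850872497035152050984800 + 2692010318147900581664690101367323200 + 2019007738610925436248517576025492400 + 1615206190888740348998814060820393920 + 1346005159073950290832345050683661600 + 1153718707777671677856295757728852800 + 1009503869305462718124258788012746200 + 897336772715966860554896700455774400 + 807603095444370174499407030410196960 + 734184632222154704090370027645633600 + 673002579536975145416172525341830800 + 621233150341823211153390023392459200 + 576859353888835838928147878864426400 + 538402063629580116332938020273464640 + 504751934652731359062129394006373100 + 475060644379041279117298253182468800 + 448668386357983430277448350227887200 + 425054260760194828683898437057998400 + 403801547722185087249703515205098480 + 384572902592557225952098585909617600 + 367092316111077352045185013822816800 + 351131780627987032391046534960955200 + 336501289768487572708086262670915400 + 323041238177748069799762812164078784 + 310616575170911605576695011696229600 + 299112257571988953518298900151924800 + 288429676944417919464073939432213200 + 278483826015300060172209320831102400 + 269201031814790058166469010136732320 + 260517127562700056290131300132321600 + 252375967326365679531064697003186550 + 244728210740718234696790009215211200 + 237530322189520639558649126591234400 + 230743741555534335571259151545770560 + 224334193178991715138724175113943600 + 218271106876856803918758656867620800 + 212527130380097414341949218528999200 + 207077716780607737051130007797486400 + 201900773861092543624851757602549240 + 196976364742529310853513909856145600 + 192286451296278612976049292954808800 + 187814673359155854534745821025627200 + 183546158055538676022592506911408400 + 179467354543193372110979340091154880 + 175565890313993516195523267480477600 + 171830445839227696702001495831956800 + 168250644884243786354043131335457700 + 164816958253953096836613679675550400 + 161520619088874034899881406082039392 + 158353548126347093039099417727489600 + 155308287585455802788347505848114800 + 152377942536673617830076798190603200 + 149556128785994476759149450075962400 + 146836926444430940818074005529126720 + 144214838472208959732036969716106600 + 141684753586731609561299479019332800 + 139241913007650030086104660415551200 + 136881880583791554999899496679694400 + 134600515907395029083234505068366160 + 132393950072847569590066726296753600 + 130258563781350028145065650066160800 + 128190967530852408650699528636539200 + 126187983663182839765532348501593275 + 124246630068364642230678004678491840 + 122364105370359117348395004607605600 + 120537775439458234999911497076148800 + 118765161094760319779324563295617200 + 117043926875995677463682178320318400 + 115371870777767167785629575772885280 + 113746914851319742887240426818337600 + 112167096589495857569362087556971800 + 110630561019776736232795483617835200 + 109135553438428401959379328433810400 + 107680412725916023266587604054692928 + 106263565190048707170974609264499600 + 104883518888879243441481432520804800 + 103538858390303868525565003898743200 + 102228239929667110696127472203822400 + 100950386930546271812425878801274620 + 99704085857329651172766300050641600 + 98488182371264655426756954928072800 + 97301577764381948734868316916891200 + 96143225648139306488024646477404400 + 95012128875808255823459650636493760 + 93907336679577927267372910512813600 + 92827942005100020057403106943700800 = 40774748839614385522573902869433845509, so H_87 = 40774748839614385522573902869433845509/8076030954443701744994070304101969600; reducing by gcd(40774748839614385522573902869433845509, 8076030954443701744994070304101969600) = 11 gives 3706795349055853229324900260857622319/734184632222154704090370027645633600 ≈ 5.04886. (The PNT-adjacent estimate ln(87) + γ ≈ 5.04312 matches within O(1/n).)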